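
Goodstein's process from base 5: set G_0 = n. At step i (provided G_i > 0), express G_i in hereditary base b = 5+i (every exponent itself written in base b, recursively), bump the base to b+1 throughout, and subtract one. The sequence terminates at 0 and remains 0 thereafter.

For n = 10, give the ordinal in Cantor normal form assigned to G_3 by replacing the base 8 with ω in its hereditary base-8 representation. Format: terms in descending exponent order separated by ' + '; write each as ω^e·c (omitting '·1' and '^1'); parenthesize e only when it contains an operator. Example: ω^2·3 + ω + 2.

ω + 3

10 —HB5→ 2·5 —bump→ 2·6 = 12 —(−1)→ 11
11 —HB6→ 6 + 5 —bump→ 7 + 5 = 12 —(−1)→ 11
11 —HB7→ 7 + 4 —bump→ 8 + 4 = 12 —(−1)→ 11
11 —HB8→ 8 + 3 —bump→ 9 + 3 = 12 —(−1)→ 11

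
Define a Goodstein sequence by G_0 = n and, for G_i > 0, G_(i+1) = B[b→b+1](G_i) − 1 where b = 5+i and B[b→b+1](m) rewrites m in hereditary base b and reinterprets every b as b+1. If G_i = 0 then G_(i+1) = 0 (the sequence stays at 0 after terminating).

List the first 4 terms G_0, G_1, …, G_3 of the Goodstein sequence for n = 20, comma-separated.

20, 23, 25, 27

[0] 20 ≡ 4·5 (base 5). Lift 6: 24. −1: 23.
[1] 23 ≡ 3·6 + 5 (base 6). Lift 7: 26. −1: 25.
[2] 25 ≡ 3·7 + 4 (base 7). Lift 8: 28. −1: 27.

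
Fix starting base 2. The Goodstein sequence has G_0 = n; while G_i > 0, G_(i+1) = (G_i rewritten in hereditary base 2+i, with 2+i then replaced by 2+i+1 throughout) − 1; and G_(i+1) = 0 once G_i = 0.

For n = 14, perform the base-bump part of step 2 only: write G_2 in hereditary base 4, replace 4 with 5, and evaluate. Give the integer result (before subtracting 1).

18751

14 —HB2→ 2^(2 + 1) + 2^2 + 2 —bump→ 3^(3 + 1) + 3^3 + 3 = 111 —(−1)→ 110
110 —HB3→ 3^(3 + 1) + 3^3 + 2 —bump→ 4^(4 + 1) + 4^4 + 2 = 1282 —(−1)→ 1281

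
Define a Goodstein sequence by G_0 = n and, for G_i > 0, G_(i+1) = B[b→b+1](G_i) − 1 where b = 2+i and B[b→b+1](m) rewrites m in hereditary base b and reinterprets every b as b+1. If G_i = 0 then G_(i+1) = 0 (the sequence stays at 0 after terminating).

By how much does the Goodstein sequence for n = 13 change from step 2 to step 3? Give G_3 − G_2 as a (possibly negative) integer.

G_0=13  [base 2] 2^(2 + 1) + 2^2 + 1  →[2↦3]→  3^(3 + 1) + 3^3 + 1 = 109  −1 ⇒ G_1=108
G_1=108  [base 3] 3^(3 + 1) + 3^3  →[3↦4]→  4^(4 + 1) + 4^4 = 1280  −1 ⇒ G_2=1279
G_2=1279  [base 4] 4^(4 + 1) + 3·4^3 + 3·4^2 + 3·4 + 3  →[4↦5]→  5^(5 + 1) + 3·5^3 + 3·5^2 + 3·5 + 3 = 16093  −1 ⇒ G_3=16092

14813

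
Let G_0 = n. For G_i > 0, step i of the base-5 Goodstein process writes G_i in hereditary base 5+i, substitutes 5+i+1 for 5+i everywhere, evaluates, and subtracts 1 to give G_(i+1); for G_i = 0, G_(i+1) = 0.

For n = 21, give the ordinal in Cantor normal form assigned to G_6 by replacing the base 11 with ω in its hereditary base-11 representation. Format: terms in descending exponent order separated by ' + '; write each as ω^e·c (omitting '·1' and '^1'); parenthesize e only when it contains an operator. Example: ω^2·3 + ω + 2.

base 5: 21 = 4·5 + 1; at 6: 4·6 + 1 = 25; next = 24
base 6: 24 = 4·6; at 7: 4·7 = 28; next = 27
base 7: 27 = 3·7 + 6; at 8: 3·8 + 6 = 30; next = 29
base 8: 29 = 3·8 + 5; at 9: 3·9 + 5 = 32; next = 31
base 9: 31 = 3·9 + 4; at 10: 3·10 + 4 = 34; next = 33
base 10: 33 = 3·10 + 3; at 11: 3·11 + 3 = 36; next = 35
base 11: 35 = 3·11 + 2; at 12: 3·12 + 2 = 38; next = 37

ω·3 + 2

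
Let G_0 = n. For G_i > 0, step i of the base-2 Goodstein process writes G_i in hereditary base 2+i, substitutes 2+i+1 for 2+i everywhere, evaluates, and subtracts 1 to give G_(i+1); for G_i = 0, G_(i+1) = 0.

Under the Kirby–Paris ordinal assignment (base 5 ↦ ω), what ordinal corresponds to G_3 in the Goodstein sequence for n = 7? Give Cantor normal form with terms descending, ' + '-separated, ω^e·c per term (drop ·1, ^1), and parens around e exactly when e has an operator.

ω^ω + 2

G_0 = 7. HB_2(7) = 2^2 + 2 + 1. Bump = 31. G_1 = 30.
G_1 = 30. HB_3(30) = 3^3 + 3. Bump = 260. G_2 = 259.
G_2 = 259. HB_4(259) = 4^4 + 3. Bump = 3128. G_3 = 3127.
G_3 = 3127. HB_5(3127) = 5^5 + 2. Bump = 46658. G_4 = 46657.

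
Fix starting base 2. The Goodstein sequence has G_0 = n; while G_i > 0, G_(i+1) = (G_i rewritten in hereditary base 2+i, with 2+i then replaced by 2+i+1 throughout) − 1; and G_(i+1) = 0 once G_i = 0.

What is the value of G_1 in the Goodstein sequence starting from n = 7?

30

(0) 7|_2 = 2^2 + 2 + 1 ↦ 3^3 + 3 + 1|_3 = 31 ⇒ 30
(1) 30|_3 = 3^3 + 3 ↦ 4^4 + 4|_4 = 260 ⇒ 259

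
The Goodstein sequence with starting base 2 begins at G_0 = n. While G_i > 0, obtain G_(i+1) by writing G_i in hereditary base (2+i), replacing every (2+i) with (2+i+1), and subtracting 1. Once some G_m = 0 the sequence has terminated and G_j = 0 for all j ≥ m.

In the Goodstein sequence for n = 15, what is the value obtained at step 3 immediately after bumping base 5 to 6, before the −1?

326594

[0] 15 ≡ 2^(2 + 1) + 2^2 + 2 + 1 (base 2). Lift 3: 112. −1: 111.
[1] 111 ≡ 3^(3 + 1) + 3^3 + 3 (base 3). Lift 4: 1284. −1: 1283.
[2] 1283 ≡ 4^(4 + 1) + 4^4 + 3 (base 4). Lift 5: 18753. −1: 18752.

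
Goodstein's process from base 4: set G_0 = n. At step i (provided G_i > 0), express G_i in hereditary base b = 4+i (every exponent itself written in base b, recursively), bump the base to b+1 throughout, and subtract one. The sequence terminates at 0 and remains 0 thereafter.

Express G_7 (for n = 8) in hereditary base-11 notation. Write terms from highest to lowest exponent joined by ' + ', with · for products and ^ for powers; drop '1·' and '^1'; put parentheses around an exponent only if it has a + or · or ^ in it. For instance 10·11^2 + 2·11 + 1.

8

i=0: 8 = 2·4 (b=4); 4→5: 2·5 = 10; 10−1 = 9
i=1: 9 = 5 + 4 (b=5); 5→6: 6 + 4 = 10; 10−1 = 9
i=2: 9 = 6 + 3 (b=6); 6→7: 7 + 3 = 10; 10−1 = 9
i=3: 9 = 7 + 2 (b=7); 7→8: 8 + 2 = 10; 10−1 = 9
i=4: 9 = 8 + 1 (b=8); 8→9: 9 + 1 = 10; 10−1 = 9
i=5: 9 = 9 (b=9); 9→10: 10 = 10; 10−1 = 9
i=6: 9 = 9 (b=10); 10→11: 9 = 9; 9−1 = 8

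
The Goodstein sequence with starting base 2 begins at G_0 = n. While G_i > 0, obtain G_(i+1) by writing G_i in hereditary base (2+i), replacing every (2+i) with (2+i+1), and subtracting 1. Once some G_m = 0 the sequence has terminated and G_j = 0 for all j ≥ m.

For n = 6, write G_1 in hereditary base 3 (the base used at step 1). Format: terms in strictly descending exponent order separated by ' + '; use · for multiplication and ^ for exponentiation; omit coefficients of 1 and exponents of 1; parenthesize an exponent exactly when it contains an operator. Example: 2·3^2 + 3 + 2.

3^3 + 2

i=0: 6 = 2^2 + 2 (b=2); 2→3: 3^3 + 3 = 30; 30−1 = 29
i=1: 29 = 3^3 + 2 (b=3); 3→4: 4^4 + 2 = 258; 258−1 = 257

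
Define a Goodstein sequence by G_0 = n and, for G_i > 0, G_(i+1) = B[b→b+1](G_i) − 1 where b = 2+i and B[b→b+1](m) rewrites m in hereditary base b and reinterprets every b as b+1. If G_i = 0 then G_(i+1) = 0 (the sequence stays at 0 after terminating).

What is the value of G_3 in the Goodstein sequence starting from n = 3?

step 0: 3 = 2 + 1; sub 3 for 2: 3 + 1; = 4; G_1 = 4−1 = 3
step 1: 3 = 3; sub 4 for 3: 4; = 4; G_2 = 4−1 = 3
step 2: 3 = 3; sub 5 for 4: 3; = 3; G_3 = 3−1 = 2

2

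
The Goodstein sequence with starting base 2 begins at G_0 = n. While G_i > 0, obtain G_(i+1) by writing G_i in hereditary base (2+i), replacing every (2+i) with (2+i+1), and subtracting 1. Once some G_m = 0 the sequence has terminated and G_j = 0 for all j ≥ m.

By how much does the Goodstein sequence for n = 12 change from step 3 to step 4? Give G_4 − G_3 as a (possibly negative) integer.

264334

i=0: 12 = 2^(2 + 1) + 2^2 (b=2); 2→3: 3^(3 + 1) + 3^3 = 108; 108−1 = 107
i=1: 107 = 3^(3 + 1) + 2·3^2 + 2·3 + 2 (b=3); 3→4: 4^(4 + 1) + 2·4^2 + 2·4 + 2 = 1066; 1066−1 = 1065
i=2: 1065 = 4^(4 + 1) + 2·4^2 + 2·4 + 1 (b=4); 4→5: 5^(5 + 1) + 2·5^2 + 2·5 + 1 = 15686; 15686−1 = 15685
i=3: 15685 = 5^(5 + 1) + 2·5^2 + 2·5 (b=5); 5→6: 6^(6 + 1) + 2·6^2 + 2·6 = 280020; 280020−1 = 280019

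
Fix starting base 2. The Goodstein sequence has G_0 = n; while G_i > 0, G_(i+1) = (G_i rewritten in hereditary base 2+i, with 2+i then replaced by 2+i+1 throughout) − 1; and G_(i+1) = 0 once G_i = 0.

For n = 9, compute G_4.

9 —HB2→ 2^(2 + 1) + 1 —bump→ 3^(3 + 1) + 1 = 82 —(−1)→ 81
81 —HB3→ 3^(3 + 1) —bump→ 4^(4 + 1) = 1024 —(−1)→ 1023
1023 —HB4→ 3·4^4 + 3·4^3 + 3·4^2 + 3·4 + 3 —bump→ 3·5^5 + 3·5^3 + 3·5^2 + 3·5 + 3 = 9843 —(−1)→ 9842
9842 —HB5→ 3·5^5 + 3·5^3 + 3·5^2 + 3·5 + 2 —bump→ 3·6^6 + 3·6^3 + 3·6^2 + 3·6 + 2 = 140744 —(−1)→ 140743

140743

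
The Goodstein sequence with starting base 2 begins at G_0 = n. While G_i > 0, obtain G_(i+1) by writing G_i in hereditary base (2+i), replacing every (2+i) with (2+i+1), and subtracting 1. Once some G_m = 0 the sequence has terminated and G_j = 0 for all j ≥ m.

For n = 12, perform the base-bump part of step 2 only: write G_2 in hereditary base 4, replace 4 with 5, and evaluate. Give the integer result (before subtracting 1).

15686

12 —HB2→ 2^(2 + 1) + 2^2 —bump→ 3^(3 + 1) + 3^3 = 108 —(−1)→ 107
107 —HB3→ 3^(3 + 1) + 2·3^2 + 2·3 + 2 —bump→ 4^(4 + 1) + 2·4^2 + 2·4 + 2 = 1066 —(−1)→ 1065
1065 —HB4→ 4^(4 + 1) + 2·4^2 + 2·4 + 1 —bump→ 5^(5 + 1) + 2·5^2 + 2·5 + 1 = 15686 —(−1)→ 15685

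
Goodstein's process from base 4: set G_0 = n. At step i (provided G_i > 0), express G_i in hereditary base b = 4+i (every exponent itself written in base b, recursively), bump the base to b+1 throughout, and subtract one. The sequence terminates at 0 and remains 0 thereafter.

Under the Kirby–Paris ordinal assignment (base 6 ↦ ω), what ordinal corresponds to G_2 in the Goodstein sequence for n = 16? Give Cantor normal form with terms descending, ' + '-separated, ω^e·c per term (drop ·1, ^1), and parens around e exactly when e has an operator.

i=0: 16 = 4^2 (b=4); 4→5: 5^2 = 25; 25−1 = 24
i=1: 24 = 4·5 + 4 (b=5); 5→6: 4·6 + 4 = 28; 28−1 = 27
i=2: 27 = 4·6 + 3 (b=6); 6→7: 4·7 + 3 = 31; 31−1 = 30

ω·4 + 3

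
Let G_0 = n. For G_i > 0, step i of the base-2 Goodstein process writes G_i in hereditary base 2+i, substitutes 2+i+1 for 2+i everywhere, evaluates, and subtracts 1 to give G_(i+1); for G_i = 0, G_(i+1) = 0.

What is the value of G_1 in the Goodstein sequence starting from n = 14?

[0] 14 ≡ 2^(2 + 1) + 2^2 + 2 (base 2). Lift 3: 111. −1: 110.
[1] 110 ≡ 3^(3 + 1) + 3^3 + 2 (base 3). Lift 4: 1282. −1: 1281.

110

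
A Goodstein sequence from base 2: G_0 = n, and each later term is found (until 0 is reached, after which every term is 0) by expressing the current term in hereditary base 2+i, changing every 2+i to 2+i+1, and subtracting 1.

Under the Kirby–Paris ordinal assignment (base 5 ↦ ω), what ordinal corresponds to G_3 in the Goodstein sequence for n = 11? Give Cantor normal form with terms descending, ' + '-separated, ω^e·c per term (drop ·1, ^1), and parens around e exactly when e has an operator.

(0) 11|_2 = 2^(2 + 1) + 2 + 1 ↦ 3^(3 + 1) + 3 + 1|_3 = 85 ⇒ 84
(1) 84|_3 = 3^(3 + 1) + 3 ↦ 4^(4 + 1) + 4|_4 = 1028 ⇒ 1027
(2) 1027|_4 = 4^(4 + 1) + 3 ↦ 5^(5 + 1) + 3|_5 = 15628 ⇒ 15627

ω^(ω + 1) + 2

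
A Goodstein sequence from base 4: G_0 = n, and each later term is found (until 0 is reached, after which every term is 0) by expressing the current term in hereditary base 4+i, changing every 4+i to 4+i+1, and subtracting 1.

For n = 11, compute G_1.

(0) 11|_4 = 2·4 + 3 ↦ 2·5 + 3|_5 = 13 ⇒ 12
(1) 12|_5 = 2·5 + 2 ↦ 2·6 + 2|_6 = 14 ⇒ 13

12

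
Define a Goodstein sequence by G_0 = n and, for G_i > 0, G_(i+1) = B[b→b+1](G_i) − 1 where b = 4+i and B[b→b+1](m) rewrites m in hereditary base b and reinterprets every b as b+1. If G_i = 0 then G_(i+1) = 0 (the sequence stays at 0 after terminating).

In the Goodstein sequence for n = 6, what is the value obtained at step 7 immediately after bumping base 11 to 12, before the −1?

2

6 —HB4→ 4 + 2 —bump→ 5 + 2 = 7 —(−1)→ 6
6 —HB5→ 5 + 1 —bump→ 6 + 1 = 7 —(−1)→ 6
6 —HB6→ 6 —bump→ 7 = 7 —(−1)→ 6
6 —HB7→ 6 —bump→ 6 = 6 —(−1)→ 5
5 —HB8→ 5 —bump→ 5 = 5 —(−1)→ 4
4 —HB9→ 4 —bump→ 4 = 4 —(−1)→ 3
3 —HB10→ 3 —bump→ 3 = 3 —(−1)→ 2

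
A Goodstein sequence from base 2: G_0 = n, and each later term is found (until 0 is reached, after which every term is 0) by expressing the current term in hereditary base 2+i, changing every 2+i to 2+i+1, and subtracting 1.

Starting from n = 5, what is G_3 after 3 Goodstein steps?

G_0=5  [base 2] 2^2 + 1  →[2↦3]→  3^3 + 1 = 28  −1 ⇒ G_1=27
G_1=27  [base 3] 3^3  →[3↦4]→  4^4 = 256  −1 ⇒ G_2=255
G_2=255  [base 4] 3·4^3 + 3·4^2 + 3·4 + 3  →[4↦5]→  3·5^3 + 3·5^2 + 3·5 + 3 = 468  −1 ⇒ G_3=467
G_3=467  [base 5] 3·5^3 + 3·5^2 + 3·5 + 2  →[5↦6]→  3·6^3 + 3·6^2 + 3·6 + 2 = 776  −1 ⇒ G_4=775

467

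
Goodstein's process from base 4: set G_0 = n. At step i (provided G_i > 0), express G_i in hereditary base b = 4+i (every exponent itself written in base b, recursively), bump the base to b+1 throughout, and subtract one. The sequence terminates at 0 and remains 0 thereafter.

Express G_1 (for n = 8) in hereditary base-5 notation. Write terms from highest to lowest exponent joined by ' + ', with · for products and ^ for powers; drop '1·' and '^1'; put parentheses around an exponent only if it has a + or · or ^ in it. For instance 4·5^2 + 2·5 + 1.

5 + 4

base 4: 8 = 2·4; at 5: 2·5 = 10; next = 9
base 5: 9 = 5 + 4; at 6: 6 + 4 = 10; next = 9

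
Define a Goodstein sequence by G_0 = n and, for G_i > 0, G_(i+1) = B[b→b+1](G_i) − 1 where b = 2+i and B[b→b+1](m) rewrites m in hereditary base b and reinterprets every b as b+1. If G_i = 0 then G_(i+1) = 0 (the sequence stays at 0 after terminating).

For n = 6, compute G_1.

6 —HB2→ 2^2 + 2 —bump→ 3^3 + 3 = 30 —(−1)→ 29
29 —HB3→ 3^3 + 2 —bump→ 4^4 + 2 = 258 —(−1)→ 257

29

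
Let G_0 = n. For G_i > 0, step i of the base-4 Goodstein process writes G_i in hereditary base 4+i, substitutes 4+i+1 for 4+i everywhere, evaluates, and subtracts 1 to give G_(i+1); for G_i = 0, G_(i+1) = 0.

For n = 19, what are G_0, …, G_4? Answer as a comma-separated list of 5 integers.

(0) 19|_4 = 4^2 + 3 ↦ 5^2 + 3|_5 = 28 ⇒ 27
(1) 27|_5 = 5^2 + 2 ↦ 6^2 + 2|_6 = 38 ⇒ 37
(2) 37|_6 = 6^2 + 1 ↦ 7^2 + 1|_7 = 50 ⇒ 49
(3) 49|_7 = 7^2 ↦ 8^2|_8 = 64 ⇒ 63

19, 27, 37, 49, 63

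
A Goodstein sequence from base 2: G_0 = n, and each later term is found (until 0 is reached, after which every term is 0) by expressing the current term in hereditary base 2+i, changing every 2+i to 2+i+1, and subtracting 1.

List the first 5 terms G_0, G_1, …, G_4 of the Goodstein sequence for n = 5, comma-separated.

base 2: 5 = 2^2 + 1; at 3: 3^3 + 1 = 28; next = 27
base 3: 27 = 3^3; at 4: 4^4 = 256; next = 255
base 4: 255 = 3·4^3 + 3·4^2 + 3·4 + 3; at 5: 3·5^3 + 3·5^2 + 3·5 + 3 = 468; next = 467
base 5: 467 = 3·5^3 + 3·5^2 + 3·5 + 2; at 6: 3·6^3 + 3·6^2 + 3·6 + 2 = 776; next = 775

5, 27, 255, 467, 775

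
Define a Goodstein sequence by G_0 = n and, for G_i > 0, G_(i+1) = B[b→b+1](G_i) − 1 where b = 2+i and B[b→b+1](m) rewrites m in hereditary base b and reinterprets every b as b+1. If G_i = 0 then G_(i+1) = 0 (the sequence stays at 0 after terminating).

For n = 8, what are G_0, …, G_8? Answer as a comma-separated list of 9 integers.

8, 80, 553, 6310, 93395, 1647195, 33554571, 774841151, 20000000211

[0] 8 ≡ 2^(2 + 1) (base 2). Lift 3: 81. −1: 80.
[1] 80 ≡ 2·3^3 + 2·3^2 + 2·3 + 2 (base 3). Lift 4: 554. −1: 553.
[2] 553 ≡ 2·4^4 + 2·4^2 + 2·4 + 1 (base 4). Lift 5: 6311. −1: 6310.
[3] 6310 ≡ 2·5^5 + 2·5^2 + 2·5 (base 5). Lift 6: 93396. −1: 93395.
[4] 93395 ≡ 2·6^6 + 2·6^2 + 6 + 5 (base 6). Lift 7: 1647196. −1: 1647195.
[5] 1647195 ≡ 2·7^7 + 2·7^2 + 7 + 4 (base 7). Lift 8: 33554572. −1: 33554571.
[6] 33554571 ≡ 2·8^8 + 2·8^2 + 8 + 3 (base 8). Lift 9: 774841152. −1: 774841151.
[7] 774841151 ≡ 2·9^9 + 2·9^2 + 9 + 2 (base 9). Lift 10: 20000000212. −1: 20000000211.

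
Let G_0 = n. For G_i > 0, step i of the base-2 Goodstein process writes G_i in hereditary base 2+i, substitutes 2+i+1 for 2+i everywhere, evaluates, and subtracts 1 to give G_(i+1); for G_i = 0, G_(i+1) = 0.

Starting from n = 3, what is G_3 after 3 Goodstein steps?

2

i=0: 3 = 2 + 1 (b=2); 2→3: 3 + 1 = 4; 4−1 = 3
i=1: 3 = 3 (b=3); 3→4: 4 = 4; 4−1 = 3
i=2: 3 = 3 (b=4); 4→5: 3 = 3; 3−1 = 2
i=3: 2 = 2 (b=5); 5→6: 2 = 2; 2−1 = 1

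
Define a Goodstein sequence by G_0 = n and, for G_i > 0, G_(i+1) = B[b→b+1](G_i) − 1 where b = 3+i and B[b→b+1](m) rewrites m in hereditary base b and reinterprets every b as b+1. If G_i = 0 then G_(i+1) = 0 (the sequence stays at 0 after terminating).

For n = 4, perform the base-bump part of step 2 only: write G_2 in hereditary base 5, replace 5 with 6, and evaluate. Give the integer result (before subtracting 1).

step 0: 4 = 3 + 1; sub 4 for 3: 4 + 1; = 5; G_1 = 5−1 = 4
step 1: 4 = 4; sub 5 for 4: 5; = 5; G_2 = 5−1 = 4
step 2: 4 = 4; sub 6 for 5: 4; = 4; G_3 = 4−1 = 3

4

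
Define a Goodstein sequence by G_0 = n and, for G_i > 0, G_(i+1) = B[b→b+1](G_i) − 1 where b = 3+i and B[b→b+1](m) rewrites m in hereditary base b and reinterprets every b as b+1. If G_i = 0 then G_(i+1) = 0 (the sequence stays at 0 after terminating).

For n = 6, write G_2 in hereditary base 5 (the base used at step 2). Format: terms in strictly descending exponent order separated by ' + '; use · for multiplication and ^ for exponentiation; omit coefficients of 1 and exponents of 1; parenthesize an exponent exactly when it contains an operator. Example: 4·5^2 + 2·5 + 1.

5 + 2

[0] 6 ≡ 2·3 (base 3). Lift 4: 8. −1: 7.
[1] 7 ≡ 4 + 3 (base 4). Lift 5: 8. −1: 7.
[2] 7 ≡ 5 + 2 (base 5). Lift 6: 8. −1: 7.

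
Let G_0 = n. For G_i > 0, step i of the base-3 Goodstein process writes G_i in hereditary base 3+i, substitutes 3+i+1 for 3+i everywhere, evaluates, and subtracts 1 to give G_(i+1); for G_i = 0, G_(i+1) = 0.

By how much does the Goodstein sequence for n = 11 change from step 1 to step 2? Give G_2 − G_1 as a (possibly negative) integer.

step 0: 11 = 3^2 + 2; sub 4 for 3: 4^2 + 2; = 18; G_1 = 18−1 = 17
step 1: 17 = 4^2 + 1; sub 5 for 4: 5^2 + 1; = 26; G_2 = 26−1 = 25

8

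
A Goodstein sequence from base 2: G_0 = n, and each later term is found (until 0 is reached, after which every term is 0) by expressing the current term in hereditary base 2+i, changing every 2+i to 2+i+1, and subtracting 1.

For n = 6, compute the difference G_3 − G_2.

2868

step 0: 6 = 2^2 + 2; sub 3 for 2: 3^3 + 3; = 30; G_1 = 30−1 = 29
step 1: 29 = 3^3 + 2; sub 4 for 3: 4^4 + 2; = 258; G_2 = 258−1 = 257
step 2: 257 = 4^4 + 1; sub 5 for 4: 5^5 + 1; = 3126; G_3 = 3126−1 = 3125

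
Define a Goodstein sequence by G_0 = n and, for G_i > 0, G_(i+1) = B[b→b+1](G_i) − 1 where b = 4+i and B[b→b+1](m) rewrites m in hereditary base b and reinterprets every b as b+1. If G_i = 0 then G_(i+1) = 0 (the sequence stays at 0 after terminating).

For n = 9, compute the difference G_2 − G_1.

1

step 0: 9 = 2·4 + 1; sub 5 for 4: 2·5 + 1; = 11; G_1 = 11−1 = 10
step 1: 10 = 2·5; sub 6 for 5: 2·6; = 12; G_2 = 12−1 = 11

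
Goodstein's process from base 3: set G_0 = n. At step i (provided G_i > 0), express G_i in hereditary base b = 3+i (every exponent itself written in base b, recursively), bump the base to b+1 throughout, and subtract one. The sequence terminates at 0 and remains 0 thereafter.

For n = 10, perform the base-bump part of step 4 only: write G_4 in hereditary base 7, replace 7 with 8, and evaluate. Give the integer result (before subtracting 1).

34

step 0: 10 = 3^2 + 1; sub 4 for 3: 4^2 + 1; = 17; G_1 = 17−1 = 16
step 1: 16 = 4^2; sub 5 for 4: 5^2; = 25; G_2 = 25−1 = 24
step 2: 24 = 4·5 + 4; sub 6 for 5: 4·6 + 4; = 28; G_3 = 28−1 = 27
step 3: 27 = 4·6 + 3; sub 7 for 6: 4·7 + 3; = 31; G_4 = 31−1 = 30
step 4: 30 = 4·7 + 2; sub 8 for 7: 4·8 + 2; = 34; G_5 = 34−1 = 33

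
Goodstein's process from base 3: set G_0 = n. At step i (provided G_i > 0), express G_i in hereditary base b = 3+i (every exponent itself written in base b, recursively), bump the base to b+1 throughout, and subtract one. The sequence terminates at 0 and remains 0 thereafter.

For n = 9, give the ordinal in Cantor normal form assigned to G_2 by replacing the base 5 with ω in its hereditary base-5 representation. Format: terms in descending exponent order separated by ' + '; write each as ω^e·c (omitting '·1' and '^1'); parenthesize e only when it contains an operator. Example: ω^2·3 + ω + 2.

ω·3 + 2

G_0=9  [base 3] 3^2  →[3↦4]→  4^2 = 16  −1 ⇒ G_1=15
G_1=15  [base 4] 3·4 + 3  →[4↦5]→  3·5 + 3 = 18  −1 ⇒ G_2=17
G_2=17  [base 5] 3·5 + 2  →[5↦6]→  3·6 + 2 = 20  −1 ⇒ G_3=19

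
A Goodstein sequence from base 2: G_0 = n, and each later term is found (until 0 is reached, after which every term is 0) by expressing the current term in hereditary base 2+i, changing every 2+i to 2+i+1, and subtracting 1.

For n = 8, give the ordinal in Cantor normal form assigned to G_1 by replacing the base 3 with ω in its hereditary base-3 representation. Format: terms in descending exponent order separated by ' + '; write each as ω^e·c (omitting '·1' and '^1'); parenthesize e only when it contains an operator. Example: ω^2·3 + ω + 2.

ω^ω·2 + ω^2·2 + ω·2 + 2

[0] 8 ≡ 2^(2 + 1) (base 2). Lift 3: 81. −1: 80.
[1] 80 ≡ 2·3^3 + 2·3^2 + 2·3 + 2 (base 3). Lift 4: 554. −1: 553.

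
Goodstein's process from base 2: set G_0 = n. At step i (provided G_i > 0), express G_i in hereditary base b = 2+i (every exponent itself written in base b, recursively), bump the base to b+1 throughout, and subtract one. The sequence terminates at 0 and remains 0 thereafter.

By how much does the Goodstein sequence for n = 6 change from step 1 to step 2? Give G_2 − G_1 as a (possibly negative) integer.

228

G_0 = 6. HB_2(6) = 2^2 + 2. Bump = 30. G_1 = 29.
G_1 = 29. HB_3(29) = 3^3 + 2. Bump = 258. G_2 = 257.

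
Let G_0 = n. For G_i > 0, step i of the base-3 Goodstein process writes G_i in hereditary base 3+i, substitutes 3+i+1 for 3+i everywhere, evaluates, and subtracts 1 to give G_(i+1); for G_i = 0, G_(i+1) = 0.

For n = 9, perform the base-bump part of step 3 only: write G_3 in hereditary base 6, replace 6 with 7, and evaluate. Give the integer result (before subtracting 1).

G_0=9  [base 3] 3^2  →[3↦4]→  4^2 = 16  −1 ⇒ G_1=15
G_1=15  [base 4] 3·4 + 3  →[4↦5]→  3·5 + 3 = 18  −1 ⇒ G_2=17
G_2=17  [base 5] 3·5 + 2  →[5↦6]→  3·6 + 2 = 20  −1 ⇒ G_3=19
G_3=19  [base 6] 3·6 + 1  →[6↦7]→  3·7 + 1 = 22  −1 ⇒ G_4=21

22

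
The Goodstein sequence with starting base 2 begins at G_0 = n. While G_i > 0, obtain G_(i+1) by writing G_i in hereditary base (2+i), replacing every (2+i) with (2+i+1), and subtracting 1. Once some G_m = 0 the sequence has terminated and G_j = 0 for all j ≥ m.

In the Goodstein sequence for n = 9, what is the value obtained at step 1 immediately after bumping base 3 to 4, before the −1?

i=0: 9 = 2^(2 + 1) + 1 (b=2); 2→3: 3^(3 + 1) + 1 = 82; 82−1 = 81
i=1: 81 = 3^(3 + 1) (b=3); 3→4: 4^(4 + 1) = 1024; 1024−1 = 1023

1024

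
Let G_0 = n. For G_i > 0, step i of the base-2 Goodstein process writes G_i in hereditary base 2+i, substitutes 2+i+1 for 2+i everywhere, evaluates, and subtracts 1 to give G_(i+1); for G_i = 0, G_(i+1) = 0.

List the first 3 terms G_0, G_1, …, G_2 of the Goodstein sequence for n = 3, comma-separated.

G_0=3  [base 2] 2 + 1  →[2↦3]→  3 + 1 = 4  −1 ⇒ G_1=3
G_1=3  [base 3] 3  →[3↦4]→  4 = 4  −1 ⇒ G_2=3

3, 3, 3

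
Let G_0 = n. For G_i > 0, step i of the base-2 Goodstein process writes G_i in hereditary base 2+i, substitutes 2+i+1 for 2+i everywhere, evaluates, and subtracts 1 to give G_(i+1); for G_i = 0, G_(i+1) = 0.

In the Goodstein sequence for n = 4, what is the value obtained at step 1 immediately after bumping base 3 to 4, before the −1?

42

i=0: 4 = 2^2 (b=2); 2→3: 3^3 = 27; 27−1 = 26
i=1: 26 = 2·3^2 + 2·3 + 2 (b=3); 3→4: 2·4^2 + 2·4 + 2 = 42; 42−1 = 41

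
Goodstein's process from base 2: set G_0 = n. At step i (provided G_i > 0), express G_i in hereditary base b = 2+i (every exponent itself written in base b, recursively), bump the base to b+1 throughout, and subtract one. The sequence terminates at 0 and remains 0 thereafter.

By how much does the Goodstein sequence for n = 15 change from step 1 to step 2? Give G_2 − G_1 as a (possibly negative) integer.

1172

(0) 15|_2 = 2^(2 + 1) + 2^2 + 2 + 1 ↦ 3^(3 + 1) + 3^3 + 3 + 1|_3 = 112 ⇒ 111
(1) 111|_3 = 3^(3 + 1) + 3^3 + 3 ↦ 4^(4 + 1) + 4^4 + 4|_4 = 1284 ⇒ 1283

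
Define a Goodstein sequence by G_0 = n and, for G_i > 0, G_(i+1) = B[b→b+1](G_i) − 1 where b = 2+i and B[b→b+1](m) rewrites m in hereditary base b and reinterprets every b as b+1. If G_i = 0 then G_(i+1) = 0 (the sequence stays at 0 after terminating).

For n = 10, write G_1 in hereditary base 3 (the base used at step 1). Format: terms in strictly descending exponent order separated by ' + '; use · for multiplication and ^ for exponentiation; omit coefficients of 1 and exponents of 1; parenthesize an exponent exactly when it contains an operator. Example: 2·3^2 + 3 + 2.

10 —HB2→ 2^(2 + 1) + 2 —bump→ 3^(3 + 1) + 3 = 84 —(−1)→ 83
83 —HB3→ 3^(3 + 1) + 2 —bump→ 4^(4 + 1) + 2 = 1026 —(−1)→ 1025

3^(3 + 1) + 2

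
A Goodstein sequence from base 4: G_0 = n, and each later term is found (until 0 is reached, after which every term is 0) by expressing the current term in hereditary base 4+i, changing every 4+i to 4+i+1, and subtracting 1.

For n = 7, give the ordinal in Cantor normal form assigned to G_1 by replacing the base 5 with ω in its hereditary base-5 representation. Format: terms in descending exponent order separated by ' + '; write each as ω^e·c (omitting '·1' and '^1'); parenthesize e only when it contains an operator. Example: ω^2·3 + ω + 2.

i=0: 7 = 4 + 3 (b=4); 4→5: 5 + 3 = 8; 8−1 = 7
i=1: 7 = 5 + 2 (b=5); 5→6: 6 + 2 = 8; 8−1 = 7

ω + 2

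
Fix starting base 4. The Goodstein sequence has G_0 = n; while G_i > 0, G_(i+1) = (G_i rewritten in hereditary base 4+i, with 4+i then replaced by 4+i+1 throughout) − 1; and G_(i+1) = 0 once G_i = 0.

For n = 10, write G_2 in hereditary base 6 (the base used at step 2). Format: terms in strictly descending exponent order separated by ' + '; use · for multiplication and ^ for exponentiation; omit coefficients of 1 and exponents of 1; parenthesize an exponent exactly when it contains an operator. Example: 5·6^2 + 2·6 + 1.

2·6

i=0: 10 = 2·4 + 2 (b=4); 4→5: 2·5 + 2 = 12; 12−1 = 11
i=1: 11 = 2·5 + 1 (b=5); 5→6: 2·6 + 1 = 13; 13−1 = 12
i=2: 12 = 2·6 (b=6); 6→7: 2·7 = 14; 14−1 = 13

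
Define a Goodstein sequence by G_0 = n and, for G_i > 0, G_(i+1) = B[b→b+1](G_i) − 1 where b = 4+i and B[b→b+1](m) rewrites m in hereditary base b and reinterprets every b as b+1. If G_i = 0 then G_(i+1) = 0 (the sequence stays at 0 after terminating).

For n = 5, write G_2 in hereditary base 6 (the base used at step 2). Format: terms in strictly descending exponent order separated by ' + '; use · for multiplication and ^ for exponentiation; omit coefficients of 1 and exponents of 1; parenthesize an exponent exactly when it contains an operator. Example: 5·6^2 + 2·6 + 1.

G_0 = 5. HB_4(5) = 4 + 1. Bump = 6. G_1 = 5.
G_1 = 5. HB_5(5) = 5. Bump = 6. G_2 = 5.
G_2 = 5. HB_6(5) = 5. Bump = 5. G_3 = 4.

5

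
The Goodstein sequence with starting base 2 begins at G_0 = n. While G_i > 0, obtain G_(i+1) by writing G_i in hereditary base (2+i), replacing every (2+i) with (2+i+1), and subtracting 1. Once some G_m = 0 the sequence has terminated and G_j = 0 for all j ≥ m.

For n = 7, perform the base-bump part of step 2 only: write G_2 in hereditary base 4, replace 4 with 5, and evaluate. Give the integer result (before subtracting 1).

G_0 = 7. HB_2(7) = 2^2 + 2 + 1. Bump = 31. G_1 = 30.
G_1 = 30. HB_3(30) = 3^3 + 3. Bump = 260. G_2 = 259.
G_2 = 259. HB_4(259) = 4^4 + 3. Bump = 3128. G_3 = 3127.

3128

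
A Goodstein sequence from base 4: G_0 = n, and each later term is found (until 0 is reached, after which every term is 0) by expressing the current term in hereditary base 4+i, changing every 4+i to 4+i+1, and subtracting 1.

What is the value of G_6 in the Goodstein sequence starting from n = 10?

G_0 = 10. HB_4(10) = 2·4 + 2. Bump = 12. G_1 = 11.
G_1 = 11. HB_5(11) = 2·5 + 1. Bump = 13. G_2 = 12.
G_2 = 12. HB_6(12) = 2·6. Bump = 14. G_3 = 13.
G_3 = 13. HB_7(13) = 7 + 6. Bump = 14. G_4 = 13.
G_4 = 13. HB_8(13) = 8 + 5. Bump = 14. G_5 = 13.
G_5 = 13. HB_9(13) = 9 + 4. Bump = 14. G_6 = 13.
G_6 = 13. HB_10(13) = 10 + 3. Bump = 14. G_7 = 13.

13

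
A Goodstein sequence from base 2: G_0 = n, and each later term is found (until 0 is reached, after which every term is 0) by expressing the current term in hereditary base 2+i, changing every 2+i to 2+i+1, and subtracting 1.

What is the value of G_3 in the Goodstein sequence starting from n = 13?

step 0: 13 = 2^(2 + 1) + 2^2 + 1; sub 3 for 2: 3^(3 + 1) + 3^3 + 1; = 109; G_1 = 109−1 = 108
step 1: 108 = 3^(3 + 1) + 3^3; sub 4 for 3: 4^(4 + 1) + 4^4; = 1280; G_2 = 1280−1 = 1279
step 2: 1279 = 4^(4 + 1) + 3·4^3 + 3·4^2 + 3·4 + 3; sub 5 for 4: 5^(5 + 1) + 3·5^3 + 3·5^2 + 3·5 + 3; = 16093; G_3 = 16093−1 = 16092
step 3: 16092 = 5^(5 + 1) + 3·5^3 + 3·5^2 + 3·5 + 2; sub 6 for 5: 6^(6 + 1) + 3·6^3 + 3·6^2 + 3·6 + 2; = 280712; G_4 = 280712−1 = 280711

16092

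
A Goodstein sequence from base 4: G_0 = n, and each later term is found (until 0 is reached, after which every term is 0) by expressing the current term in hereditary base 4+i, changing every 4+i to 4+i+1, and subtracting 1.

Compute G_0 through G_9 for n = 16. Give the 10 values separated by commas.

G_0 = 16. HB_4(16) = 4^2. Bump = 25. G_1 = 24.
G_1 = 24. HB_5(24) = 4·5 + 4. Bump = 28. G_2 = 27.
G_2 = 27. HB_6(27) = 4·6 + 3. Bump = 31. G_3 = 30.
G_3 = 30. HB_7(30) = 4·7 + 2. Bump = 34. G_4 = 33.
G_4 = 33. HB_8(33) = 4·8 + 1. Bump = 37. G_5 = 36.
G_5 = 36. HB_9(36) = 4·9. Bump = 40. G_6 = 39.
G_6 = 39. HB_10(39) = 3·10 + 9. Bump = 42. G_7 = 41.
G_7 = 41. HB_11(41) = 3·11 + 8. Bump = 44. G_8 = 43.
G_8 = 43. HB_12(43) = 3·12 + 7. Bump = 46. G_9 = 45.

16, 24, 27, 30, 33, 36, 39, 41, 43, 45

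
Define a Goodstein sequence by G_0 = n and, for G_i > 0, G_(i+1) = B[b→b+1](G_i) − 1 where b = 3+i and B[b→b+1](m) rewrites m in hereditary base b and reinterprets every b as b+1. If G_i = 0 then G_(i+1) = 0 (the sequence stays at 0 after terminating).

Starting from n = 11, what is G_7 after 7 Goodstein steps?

51

G_0=11  [base 3] 3^2 + 2  →[3↦4]→  4^2 + 2 = 18  −1 ⇒ G_1=17
G_1=17  [base 4] 4^2 + 1  →[4↦5]→  5^2 + 1 = 26  −1 ⇒ G_2=25
G_2=25  [base 5] 5^2  →[5↦6]→  6^2 = 36  −1 ⇒ G_3=35
G_3=35  [base 6] 5·6 + 5  →[6↦7]→  5·7 + 5 = 40  −1 ⇒ G_4=39
G_4=39  [base 7] 5·7 + 4  →[7↦8]→  5·8 + 4 = 44  −1 ⇒ G_5=43
G_5=43  [base 8] 5·8 + 3  →[8↦9]→  5·9 + 3 = 48  −1 ⇒ G_6=47
G_6=47  [base 9] 5·9 + 2  →[9↦10]→  5·10 + 2 = 52  −1 ⇒ G_7=51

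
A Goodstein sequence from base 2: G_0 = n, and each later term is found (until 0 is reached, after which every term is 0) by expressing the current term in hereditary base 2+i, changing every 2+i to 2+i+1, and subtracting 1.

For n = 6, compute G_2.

[0] 6 ≡ 2^2 + 2 (base 2). Lift 3: 30. −1: 29.
[1] 29 ≡ 3^3 + 2 (base 3). Lift 4: 258. −1: 257.
[2] 257 ≡ 4^4 + 1 (base 4). Lift 5: 3126. −1: 3125.

257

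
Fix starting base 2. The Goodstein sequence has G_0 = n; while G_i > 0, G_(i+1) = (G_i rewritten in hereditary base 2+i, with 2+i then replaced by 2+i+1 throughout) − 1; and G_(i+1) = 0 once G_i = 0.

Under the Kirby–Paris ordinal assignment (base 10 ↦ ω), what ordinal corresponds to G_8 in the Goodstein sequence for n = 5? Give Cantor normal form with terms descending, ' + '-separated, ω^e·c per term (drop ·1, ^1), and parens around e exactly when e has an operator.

ω^3·3 + ω^2·3 + ω·2 + 5

(0) 5|_2 = 2^2 + 1 ↦ 3^3 + 1|_3 = 28 ⇒ 27
(1) 27|_3 = 3^3 ↦ 4^4|_4 = 256 ⇒ 255
(2) 255|_4 = 3·4^3 + 3·4^2 + 3·4 + 3 ↦ 3·5^3 + 3·5^2 + 3·5 + 3|_5 = 468 ⇒ 467
(3) 467|_5 = 3·5^3 + 3·5^2 + 3·5 + 2 ↦ 3·6^3 + 3·6^2 + 3·6 + 2|_6 = 776 ⇒ 775
(4) 775|_6 = 3·6^3 + 3·6^2 + 3·6 + 1 ↦ 3·7^3 + 3·7^2 + 3·7 + 1|_7 = 1198 ⇒ 1197
(5) 1197|_7 = 3·7^3 + 3·7^2 + 3·7 ↦ 3·8^3 + 3·8^2 + 3·8|_8 = 1752 ⇒ 1751
(6) 1751|_8 = 3·8^3 + 3·8^2 + 2·8 + 7 ↦ 3·9^3 + 3·9^2 + 2·9 + 7|_9 = 2455 ⇒ 2454
(7) 2454|_9 = 3·9^3 + 3·9^2 + 2·9 + 6 ↦ 3·10^3 + 3·10^2 + 2·10 + 6|_10 = 3326 ⇒ 3325
(8) 3325|_10 = 3·10^3 + 3·10^2 + 2·10 + 5 ↦ 3·11^3 + 3·11^2 + 2·11 + 5|_11 = 4383 ⇒ 4382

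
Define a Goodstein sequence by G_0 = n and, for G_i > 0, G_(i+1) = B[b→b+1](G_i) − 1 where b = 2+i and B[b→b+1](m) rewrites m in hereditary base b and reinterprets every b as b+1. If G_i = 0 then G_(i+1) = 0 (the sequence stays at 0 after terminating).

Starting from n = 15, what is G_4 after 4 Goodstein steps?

i=0: 15 = 2^(2 + 1) + 2^2 + 2 + 1 (b=2); 2→3: 3^(3 + 1) + 3^3 + 3 + 1 = 112; 112−1 = 111
i=1: 111 = 3^(3 + 1) + 3^3 + 3 (b=3); 3→4: 4^(4 + 1) + 4^4 + 4 = 1284; 1284−1 = 1283
i=2: 1283 = 4^(4 + 1) + 4^4 + 3 (b=4); 4→5: 5^(5 + 1) + 5^5 + 3 = 18753; 18753−1 = 18752
i=3: 18752 = 5^(5 + 1) + 5^5 + 2 (b=5); 5→6: 6^(6 + 1) + 6^6 + 2 = 326594; 326594−1 = 326593
i=4: 326593 = 6^(6 + 1) + 6^6 + 1 (b=6); 6→7: 7^(7 + 1) + 7^7 + 1 = 6588345; 6588345−1 = 6588344

326593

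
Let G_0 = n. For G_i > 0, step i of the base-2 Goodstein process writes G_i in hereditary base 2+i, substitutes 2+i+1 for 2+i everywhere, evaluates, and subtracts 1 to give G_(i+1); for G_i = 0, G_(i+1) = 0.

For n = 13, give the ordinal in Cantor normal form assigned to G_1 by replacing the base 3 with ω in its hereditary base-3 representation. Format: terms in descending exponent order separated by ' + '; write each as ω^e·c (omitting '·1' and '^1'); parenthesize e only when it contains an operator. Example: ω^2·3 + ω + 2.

(0) 13|_2 = 2^(2 + 1) + 2^2 + 1 ↦ 3^(3 + 1) + 3^3 + 1|_3 = 109 ⇒ 108
(1) 108|_3 = 3^(3 + 1) + 3^3 ↦ 4^(4 + 1) + 4^4|_4 = 1280 ⇒ 1279

ω^(ω + 1) + ω^ω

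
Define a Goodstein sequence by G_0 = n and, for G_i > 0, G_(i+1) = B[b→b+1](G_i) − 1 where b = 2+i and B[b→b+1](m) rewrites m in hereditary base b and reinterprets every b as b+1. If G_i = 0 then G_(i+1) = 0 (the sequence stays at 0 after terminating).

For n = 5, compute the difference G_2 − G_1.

228

5 —HB2→ 2^2 + 1 —bump→ 3^3 + 1 = 28 —(−1)→ 27
27 —HB3→ 3^3 —bump→ 4^4 = 256 —(−1)→ 255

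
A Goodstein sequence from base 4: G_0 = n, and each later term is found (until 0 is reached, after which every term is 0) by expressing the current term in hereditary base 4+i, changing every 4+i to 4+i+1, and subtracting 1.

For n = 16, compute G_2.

27

[0] 16 ≡ 4^2 (base 4). Lift 5: 25. −1: 24.
[1] 24 ≡ 4·5 + 4 (base 5). Lift 6: 28. −1: 27.
[2] 27 ≡ 4·6 + 3 (base 6). Lift 7: 31. −1: 30.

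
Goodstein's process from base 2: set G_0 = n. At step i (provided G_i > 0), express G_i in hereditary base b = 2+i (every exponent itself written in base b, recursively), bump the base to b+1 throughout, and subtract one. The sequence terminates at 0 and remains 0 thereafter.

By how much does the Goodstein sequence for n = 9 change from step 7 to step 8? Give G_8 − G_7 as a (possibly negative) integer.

28837739404

(0) 9|_2 = 2^(2 + 1) + 1 ↦ 3^(3 + 1) + 1|_3 = 82 ⇒ 81
(1) 81|_3 = 3^(3 + 1) ↦ 4^(4 + 1)|_4 = 1024 ⇒ 1023
(2) 1023|_4 = 3·4^4 + 3·4^3 + 3·4^2 + 3·4 + 3 ↦ 3·5^5 + 3·5^3 + 3·5^2 + 3·5 + 3|_5 = 9843 ⇒ 9842
(3) 9842|_5 = 3·5^5 + 3·5^3 + 3·5^2 + 3·5 + 2 ↦ 3·6^6 + 3·6^3 + 3·6^2 + 3·6 + 2|_6 = 140744 ⇒ 140743
(4) 140743|_6 = 3·6^6 + 3·6^3 + 3·6^2 + 3·6 + 1 ↦ 3·7^7 + 3·7^3 + 3·7^2 + 3·7 + 1|_7 = 2471827 ⇒ 2471826
(5) 2471826|_7 = 3·7^7 + 3·7^3 + 3·7^2 + 3·7 ↦ 3·8^8 + 3·8^3 + 3·8^2 + 3·8|_8 = 50333400 ⇒ 50333399
(6) 50333399|_8 = 3·8^8 + 3·8^3 + 3·8^2 + 2·8 + 7 ↦ 3·9^9 + 3·9^3 + 3·9^2 + 2·9 + 7|_9 = 1162263922 ⇒ 1162263921
(7) 1162263921|_9 = 3·9^9 + 3·9^3 + 3·9^2 + 2·9 + 6 ↦ 3·10^10 + 3·10^3 + 3·10^2 + 2·10 + 6|_10 = 30000003326 ⇒ 30000003325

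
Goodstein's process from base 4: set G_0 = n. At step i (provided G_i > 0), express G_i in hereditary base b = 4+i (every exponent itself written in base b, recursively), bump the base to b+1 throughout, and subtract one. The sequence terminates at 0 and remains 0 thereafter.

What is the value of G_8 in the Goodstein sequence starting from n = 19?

87

base 4: 19 = 4^2 + 3; at 5: 5^2 + 3 = 28; next = 27
base 5: 27 = 5^2 + 2; at 6: 6^2 + 2 = 38; next = 37
base 6: 37 = 6^2 + 1; at 7: 7^2 + 1 = 50; next = 49
base 7: 49 = 7^2; at 8: 8^2 = 64; next = 63
base 8: 63 = 7·8 + 7; at 9: 7·9 + 7 = 70; next = 69
base 9: 69 = 7·9 + 6; at 10: 7·10 + 6 = 76; next = 75
base 10: 75 = 7·10 + 5; at 11: 7·11 + 5 = 82; next = 81
base 11: 81 = 7·11 + 4; at 12: 7·12 + 4 = 88; next = 87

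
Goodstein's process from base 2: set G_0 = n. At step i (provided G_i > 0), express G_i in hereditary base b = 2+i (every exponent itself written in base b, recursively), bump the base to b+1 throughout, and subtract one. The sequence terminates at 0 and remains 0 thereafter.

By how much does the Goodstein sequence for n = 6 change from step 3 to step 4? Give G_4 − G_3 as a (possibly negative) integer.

43530

i=0: 6 = 2^2 + 2 (b=2); 2→3: 3^3 + 3 = 30; 30−1 = 29
i=1: 29 = 3^3 + 2 (b=3); 3→4: 4^4 + 2 = 258; 258−1 = 257
i=2: 257 = 4^4 + 1 (b=4); 4→5: 5^5 + 1 = 3126; 3126−1 = 3125
i=3: 3125 = 5^5 (b=5); 5→6: 6^6 = 46656; 46656−1 = 46655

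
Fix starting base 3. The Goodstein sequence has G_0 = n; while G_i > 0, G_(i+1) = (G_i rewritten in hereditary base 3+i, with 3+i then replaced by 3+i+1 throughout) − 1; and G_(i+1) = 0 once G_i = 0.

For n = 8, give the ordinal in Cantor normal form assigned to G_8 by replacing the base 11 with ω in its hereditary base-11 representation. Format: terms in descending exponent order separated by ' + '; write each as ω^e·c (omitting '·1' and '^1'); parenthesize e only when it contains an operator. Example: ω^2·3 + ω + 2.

ω

base 3: 8 = 2·3 + 2; at 4: 2·4 + 2 = 10; next = 9
base 4: 9 = 2·4 + 1; at 5: 2·5 + 1 = 11; next = 10
base 5: 10 = 2·5; at 6: 2·6 = 12; next = 11
base 6: 11 = 6 + 5; at 7: 7 + 5 = 12; next = 11
base 7: 11 = 7 + 4; at 8: 8 + 4 = 12; next = 11
base 8: 11 = 8 + 3; at 9: 9 + 3 = 12; next = 11
base 9: 11 = 9 + 2; at 10: 10 + 2 = 12; next = 11
base 10: 11 = 10 + 1; at 11: 11 + 1 = 12; next = 11
base 11: 11 = 11; at 12: 12 = 12; next = 11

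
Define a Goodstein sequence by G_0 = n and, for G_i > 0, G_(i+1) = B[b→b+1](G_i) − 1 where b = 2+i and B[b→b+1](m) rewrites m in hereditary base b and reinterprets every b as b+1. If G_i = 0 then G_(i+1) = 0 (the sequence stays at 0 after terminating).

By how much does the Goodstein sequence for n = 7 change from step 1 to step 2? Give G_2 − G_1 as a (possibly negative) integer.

229

G_0=7  [base 2] 2^2 + 2 + 1  →[2↦3]→  3^3 + 3 + 1 = 31  −1 ⇒ G_1=30
G_1=30  [base 3] 3^3 + 3  →[3↦4]→  4^4 + 4 = 260  −1 ⇒ G_2=259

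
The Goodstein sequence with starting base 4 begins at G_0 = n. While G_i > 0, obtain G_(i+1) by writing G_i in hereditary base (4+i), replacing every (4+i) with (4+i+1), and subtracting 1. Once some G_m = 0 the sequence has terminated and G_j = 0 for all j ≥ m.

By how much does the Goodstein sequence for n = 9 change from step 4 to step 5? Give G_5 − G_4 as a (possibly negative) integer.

G_0 = 9. HB_4(9) = 2·4 + 1. Bump = 11. G_1 = 10.
G_1 = 10. HB_5(10) = 2·5. Bump = 12. G_2 = 11.
G_2 = 11. HB_6(11) = 6 + 5. Bump = 12. G_3 = 11.
G_3 = 11. HB_7(11) = 7 + 4. Bump = 12. G_4 = 11.
G_4 = 11. HB_8(11) = 8 + 3. Bump = 12. G_5 = 11.

0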